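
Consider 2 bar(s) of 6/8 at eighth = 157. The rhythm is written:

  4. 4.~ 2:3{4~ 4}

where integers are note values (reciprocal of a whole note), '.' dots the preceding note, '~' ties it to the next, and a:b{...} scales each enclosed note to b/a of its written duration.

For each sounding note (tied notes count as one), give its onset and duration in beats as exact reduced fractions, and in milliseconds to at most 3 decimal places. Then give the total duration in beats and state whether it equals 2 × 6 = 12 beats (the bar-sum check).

1) 0.0ms=0b +1146.497ms=3b
2) 1146.497ms=3b +3439.49ms=9b
Σ=12b of 12 (157bpm 6/8) — PASS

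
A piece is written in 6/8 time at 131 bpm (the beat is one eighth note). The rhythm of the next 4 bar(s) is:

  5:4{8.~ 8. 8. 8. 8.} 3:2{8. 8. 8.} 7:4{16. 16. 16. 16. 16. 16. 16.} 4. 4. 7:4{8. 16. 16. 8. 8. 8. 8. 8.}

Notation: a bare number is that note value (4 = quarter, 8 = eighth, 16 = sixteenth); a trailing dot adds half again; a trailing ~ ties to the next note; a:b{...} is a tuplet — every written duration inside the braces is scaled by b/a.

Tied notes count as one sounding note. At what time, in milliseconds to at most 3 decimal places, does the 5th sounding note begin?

note 5 onset = 6b = 2748.092ms

1. 0.0ms @ 0 + 1099.237ms (12/5)
2. 1099.237ms @ 12/5 + 549.618ms (6/5)
3. 1648.855ms @ 18/5 + 549.618ms (6/5)
4. 2198.473ms @ 24/5 + 549.618ms (6/5)
5. 2748.092ms @ 6 + 458.015ms (1)
6. 3206.107ms @ 7 + 458.015ms (1)
7. 3664.122ms @ 8 + 458.015ms (1)
8. 4122.137ms @ 9 + 196.292ms (3/7)
9. 4318.43ms @ 66/7 + 196.292ms (3/7)
10. 4514.722ms @ 69/7 + 196.292ms (3/7)
11. 4711.014ms @ 72/7 + 196.292ms (3/7)
12. 4907.306ms @ 75/7 + 196.292ms (3/7)
13. 5103.599ms @ 78/7 + 196.292ms (3/7)
14. 5299.891ms @ 81/7 + 196.292ms (3/7)
15. 5496.183ms @ 12 + 1374.046ms (3)
16. 6870.229ms @ 15 + 1374.046ms (3)
17. 8244.275ms @ 18 + 392.585ms (6/7)
18. 8636.859ms @ 132/7 + 196.292ms (3/7)
19. 8833.152ms @ 135/7 + 196.292ms (3/7)
20. 9029.444ms @ 138/7 + 392.585ms (6/7)
21. 9422.028ms @ 144/7 + 392.585ms (6/7)
22. 9814.613ms @ 150/7 + 392.585ms (6/7)
23. 10207.197ms @ 156/7 + 392.585ms (6/7)
24. 10599.782ms @ 162/7 + 392.585ms (6/7)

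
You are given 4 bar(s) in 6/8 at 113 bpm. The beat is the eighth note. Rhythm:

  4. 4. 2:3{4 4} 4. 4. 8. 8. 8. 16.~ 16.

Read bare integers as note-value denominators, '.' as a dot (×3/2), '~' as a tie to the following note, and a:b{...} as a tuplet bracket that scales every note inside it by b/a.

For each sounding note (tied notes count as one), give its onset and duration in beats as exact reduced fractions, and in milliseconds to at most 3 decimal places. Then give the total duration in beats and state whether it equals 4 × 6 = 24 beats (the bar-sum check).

1) 0.0ms=0b +1592.92ms=3b
2) 1592.92ms=3b +1592.92ms=3b
3) 3185.841ms=6b +1592.92ms=3b
4) 4778.761ms=9b +1592.92ms=3b
5) 6371.681ms=12b +1592.92ms=3b
6) 7964.602ms=15b +1592.92ms=3b
7) 9557.522ms=18b +796.46ms=3/2b
8) 10353.982ms=39/2b +796.46ms=3/2b
9) 11150.442ms=21b +796.46ms=3/2b
10) 11946.903ms=45/2b +796.46ms=3/2b
Σ=24b of 24 (113bpm 6/8) — PASS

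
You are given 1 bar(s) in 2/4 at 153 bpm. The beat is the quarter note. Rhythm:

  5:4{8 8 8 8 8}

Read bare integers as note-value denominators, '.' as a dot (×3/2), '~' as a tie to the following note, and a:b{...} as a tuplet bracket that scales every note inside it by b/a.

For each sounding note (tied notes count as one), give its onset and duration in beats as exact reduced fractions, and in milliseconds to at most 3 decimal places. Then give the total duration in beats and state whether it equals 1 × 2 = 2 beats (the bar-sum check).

1) 0.0ms=0b +156.863ms=2/5b
2) 156.863ms=2/5b +156.863ms=2/5b
3) 313.725ms=4/5b +156.863ms=2/5b
4) 470.588ms=6/5b +156.863ms=2/5b
5) 627.451ms=8/5b +156.863ms=2/5b
Σ=2b of 2 (153bpm 2/4) — PASS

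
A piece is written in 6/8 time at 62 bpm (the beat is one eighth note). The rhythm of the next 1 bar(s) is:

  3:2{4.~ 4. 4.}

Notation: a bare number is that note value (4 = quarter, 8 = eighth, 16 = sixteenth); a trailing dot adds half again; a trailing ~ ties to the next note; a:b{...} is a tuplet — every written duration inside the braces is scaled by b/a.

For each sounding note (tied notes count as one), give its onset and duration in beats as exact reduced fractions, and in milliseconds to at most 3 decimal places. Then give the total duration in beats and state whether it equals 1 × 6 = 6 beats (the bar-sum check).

1) 0.0ms=0b +3870.968ms=4b
2) 3870.968ms=4b +1935.484ms=2b
Σ=6b of 6 (62bpm 6/8) — PASS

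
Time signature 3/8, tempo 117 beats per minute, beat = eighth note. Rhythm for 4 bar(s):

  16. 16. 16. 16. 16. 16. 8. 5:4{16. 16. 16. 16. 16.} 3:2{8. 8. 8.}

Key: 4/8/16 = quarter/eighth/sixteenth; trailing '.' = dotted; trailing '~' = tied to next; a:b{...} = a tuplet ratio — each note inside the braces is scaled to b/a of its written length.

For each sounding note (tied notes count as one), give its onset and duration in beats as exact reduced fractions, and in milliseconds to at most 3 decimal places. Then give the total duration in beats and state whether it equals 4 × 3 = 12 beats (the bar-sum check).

1) 0.0ms=0b +384.615ms=3/4b
2) 384.615ms=3/4b +384.615ms=3/4b
3) 769.231ms=3/2b +384.615ms=3/4b
4) 1153.846ms=9/4b +384.615ms=3/4b
5) 1538.462ms=3b +384.615ms=3/4b
6) 1923.077ms=15/4b +384.615ms=3/4b
7) 2307.692ms=9/2b +769.231ms=3/2b
8) 3076.923ms=6b +307.692ms=3/5b
9) 3384.615ms=33/5b +307.692ms=3/5b
10) 3692.308ms=36/5b +307.692ms=3/5b
11) 4000.0ms=39/5b +307.692ms=3/5b
12) 4307.692ms=42/5b +307.692ms=3/5b
13) 4615.385ms=9b +512.821ms=1b
14) 5128.205ms=10b +512.821ms=1b
15) 5641.026ms=11b +512.821ms=1b
Σ=12b of 12 (117bpm 3/8) — PASS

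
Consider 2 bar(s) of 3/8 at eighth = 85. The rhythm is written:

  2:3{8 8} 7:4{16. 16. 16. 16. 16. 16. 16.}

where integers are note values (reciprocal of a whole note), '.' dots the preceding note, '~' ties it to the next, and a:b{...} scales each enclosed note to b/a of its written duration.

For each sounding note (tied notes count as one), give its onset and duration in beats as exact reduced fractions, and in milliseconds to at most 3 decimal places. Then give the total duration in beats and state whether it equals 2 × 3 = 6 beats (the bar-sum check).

1) 0.0ms=0b +1058.824ms=3/2b
2) 1058.824ms=3/2b +1058.824ms=3/2b
3) 2117.647ms=3b +302.521ms=3/7b
4) 2420.168ms=24/7b +302.521ms=3/7b
5) 2722.689ms=27/7b +302.521ms=3/7b
6) 3025.21ms=30/7b +302.521ms=3/7b
7) 3327.731ms=33/7b +302.521ms=3/7b
8) 3630.252ms=36/7b +302.521ms=3/7b
9) 3932.773ms=39/7b +302.521ms=3/7b
Σ=6b of 6 (85bpm 3/8) — PASS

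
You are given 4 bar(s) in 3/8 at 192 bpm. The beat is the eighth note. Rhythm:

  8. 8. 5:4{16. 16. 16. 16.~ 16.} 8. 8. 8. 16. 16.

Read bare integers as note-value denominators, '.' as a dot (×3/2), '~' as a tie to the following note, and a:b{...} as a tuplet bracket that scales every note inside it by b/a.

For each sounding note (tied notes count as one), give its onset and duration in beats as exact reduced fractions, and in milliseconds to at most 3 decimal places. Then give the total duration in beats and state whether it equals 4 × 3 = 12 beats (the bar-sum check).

1) 0.0ms=0b +468.75ms=3/2b
2) 468.75ms=3/2b +468.75ms=3/2b
3) 937.5ms=3b +187.5ms=3/5b
4) 1125.0ms=18/5b +187.5ms=3/5b
5) 1312.5ms=21/5b +187.5ms=3/5b
6) 1500.0ms=24/5b +375.0ms=6/5b
7) 1875.0ms=6b +468.75ms=3/2b
8) 2343.75ms=15/2b +468.75ms=3/2b
9) 2812.5ms=9b +468.75ms=3/2b
10) 3281.25ms=21/2b +234.375ms=3/4b
11) 3515.625ms=45/4b +234.375ms=3/4b
Σ=12b of 12 (192bpm 3/8) — PASS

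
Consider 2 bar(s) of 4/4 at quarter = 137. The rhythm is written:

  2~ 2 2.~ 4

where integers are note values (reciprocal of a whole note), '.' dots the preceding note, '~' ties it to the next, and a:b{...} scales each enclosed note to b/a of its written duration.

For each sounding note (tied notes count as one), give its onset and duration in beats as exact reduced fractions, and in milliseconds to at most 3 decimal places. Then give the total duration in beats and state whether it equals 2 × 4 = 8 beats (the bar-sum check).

1) 0.0ms=0b +1751.825ms=4b
2) 1751.825ms=4b +1751.825ms=4b
Σ=8b of 8 (137bpm 4/4) — PASS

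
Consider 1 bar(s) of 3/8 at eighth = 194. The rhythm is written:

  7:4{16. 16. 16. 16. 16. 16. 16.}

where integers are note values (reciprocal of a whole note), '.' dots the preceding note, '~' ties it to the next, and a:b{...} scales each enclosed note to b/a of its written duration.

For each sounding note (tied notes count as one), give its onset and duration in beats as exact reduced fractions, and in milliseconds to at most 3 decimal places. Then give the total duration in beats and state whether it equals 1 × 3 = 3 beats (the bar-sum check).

1) 0.0ms=0b +132.548ms=3/7b
2) 132.548ms=3/7b +132.548ms=3/7b
3) 265.096ms=6/7b +132.548ms=3/7b
4) 397.644ms=9/7b +132.548ms=3/7b
5) 530.191ms=12/7b +132.548ms=3/7b
6) 662.739ms=15/7b +132.548ms=3/7b
7) 795.287ms=18/7b +132.548ms=3/7b
Σ=3b of 3 (194bpm 3/8) — PASS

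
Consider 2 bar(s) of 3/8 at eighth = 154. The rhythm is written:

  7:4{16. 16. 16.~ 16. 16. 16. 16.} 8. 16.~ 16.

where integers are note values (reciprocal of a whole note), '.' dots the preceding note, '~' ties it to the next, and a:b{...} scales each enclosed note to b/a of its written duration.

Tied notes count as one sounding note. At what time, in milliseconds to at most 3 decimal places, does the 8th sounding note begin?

1. 0.0ms @ 0 + 166.976ms (3/7)
2. 166.976ms @ 3/7 + 166.976ms (3/7)
3. 333.952ms @ 6/7 + 333.952ms (6/7)
4. 667.904ms @ 12/7 + 166.976ms (3/7)
5. 834.879ms @ 15/7 + 166.976ms (3/7)
6. 1001.855ms @ 18/7 + 166.976ms (3/7)
7. 1168.831ms @ 3 + 584.416ms (3/2)
8. 1753.247ms @ 9/2 + 584.416ms (3/2)

note 8 onset = 9/2b = 1753.247ms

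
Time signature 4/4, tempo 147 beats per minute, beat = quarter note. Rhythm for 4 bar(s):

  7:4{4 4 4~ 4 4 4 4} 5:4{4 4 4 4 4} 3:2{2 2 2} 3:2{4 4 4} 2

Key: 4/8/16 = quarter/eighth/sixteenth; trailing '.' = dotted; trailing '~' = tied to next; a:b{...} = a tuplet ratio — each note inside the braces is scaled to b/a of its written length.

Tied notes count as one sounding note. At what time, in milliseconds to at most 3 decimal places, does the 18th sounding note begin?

note 18 onset = 14b = 5714.286ms

1. 0.0ms @ 0 + 233.236ms (4/7)
2. 233.236ms @ 4/7 + 233.236ms (4/7)
3. 466.472ms @ 8/7 + 466.472ms (8/7)
4. 932.945ms @ 16/7 + 233.236ms (4/7)
5. 1166.181ms @ 20/7 + 233.236ms (4/7)
6. 1399.417ms @ 24/7 + 233.236ms (4/7)
7. 1632.653ms @ 4 + 326.531ms (4/5)
8. 1959.184ms @ 24/5 + 326.531ms (4/5)
9. 2285.714ms @ 28/5 + 326.531ms (4/5)
10. 2612.245ms @ 32/5 + 326.531ms (4/5)
11. 2938.776ms @ 36/5 + 326.531ms (4/5)
12. 3265.306ms @ 8 + 544.218ms (4/3)
13. 3809.524ms @ 28/3 + 544.218ms (4/3)
14. 4353.741ms @ 32/3 + 544.218ms (4/3)
15. 4897.959ms @ 12 + 272.109ms (2/3)
16. 5170.068ms @ 38/3 + 272.109ms (2/3)
17. 5442.177ms @ 40/3 + 272.109ms (2/3)
18. 5714.286ms @ 14 + 816.327ms (2)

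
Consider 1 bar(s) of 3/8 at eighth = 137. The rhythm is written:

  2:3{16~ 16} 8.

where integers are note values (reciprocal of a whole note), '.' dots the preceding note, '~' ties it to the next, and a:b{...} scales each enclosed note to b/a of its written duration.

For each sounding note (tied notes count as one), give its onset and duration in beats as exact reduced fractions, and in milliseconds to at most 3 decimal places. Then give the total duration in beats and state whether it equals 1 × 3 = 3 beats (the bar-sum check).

1) 0.0ms=0b +656.934ms=3/2b
2) 656.934ms=3/2b +656.934ms=3/2b
Σ=3b of 3 (137bpm 3/8) — PASS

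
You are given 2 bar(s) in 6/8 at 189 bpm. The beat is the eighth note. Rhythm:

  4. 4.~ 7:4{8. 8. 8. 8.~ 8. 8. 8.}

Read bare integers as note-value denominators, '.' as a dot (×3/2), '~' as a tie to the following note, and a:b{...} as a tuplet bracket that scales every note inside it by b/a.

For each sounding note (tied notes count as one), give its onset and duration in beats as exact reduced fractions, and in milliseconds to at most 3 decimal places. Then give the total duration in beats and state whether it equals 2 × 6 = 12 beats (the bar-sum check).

1) 0.0ms=0b +952.381ms=3b
2) 952.381ms=3b +1224.49ms=27/7b
3) 2176.871ms=48/7b +272.109ms=6/7b
4) 2448.98ms=54/7b +272.109ms=6/7b
5) 2721.088ms=60/7b +544.218ms=12/7b
6) 3265.306ms=72/7b +272.109ms=6/7b
7) 3537.415ms=78/7b +272.109ms=6/7b
Σ=12b of 12 (189bpm 6/8) — PASS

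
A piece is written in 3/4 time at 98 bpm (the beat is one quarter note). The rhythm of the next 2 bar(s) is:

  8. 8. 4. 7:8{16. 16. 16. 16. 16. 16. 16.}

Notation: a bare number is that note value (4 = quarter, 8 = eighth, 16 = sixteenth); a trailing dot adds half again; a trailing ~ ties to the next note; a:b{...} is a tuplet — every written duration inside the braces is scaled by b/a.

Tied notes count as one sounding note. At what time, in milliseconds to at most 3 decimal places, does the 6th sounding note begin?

1. 0.0ms @ 0 + 459.184ms (3/4)
2. 459.184ms @ 3/4 + 459.184ms (3/4)
3. 918.367ms @ 3/2 + 918.367ms (3/2)
4. 1836.735ms @ 3 + 262.391ms (3/7)
5. 2099.125ms @ 24/7 + 262.391ms (3/7)
6. 2361.516ms @ 27/7 + 262.391ms (3/7)
7. 2623.907ms @ 30/7 + 262.391ms (3/7)
8. 2886.297ms @ 33/7 + 262.391ms (3/7)
9. 3148.688ms @ 36/7 + 262.391ms (3/7)
10. 3411.079ms @ 39/7 + 262.391ms (3/7)

note 6 onset = 27/7b = 2361.516ms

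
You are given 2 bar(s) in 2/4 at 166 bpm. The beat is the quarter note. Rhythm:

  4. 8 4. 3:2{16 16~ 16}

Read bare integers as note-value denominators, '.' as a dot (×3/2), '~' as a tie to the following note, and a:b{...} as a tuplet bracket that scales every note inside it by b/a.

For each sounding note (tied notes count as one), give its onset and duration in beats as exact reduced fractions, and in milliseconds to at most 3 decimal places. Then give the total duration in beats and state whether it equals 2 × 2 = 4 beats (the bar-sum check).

1) 0.0ms=0b +542.169ms=3/2b
2) 542.169ms=3/2b +180.723ms=1/2b
3) 722.892ms=2b +542.169ms=3/2b
4) 1265.06ms=7/2b +60.241ms=1/6b
5) 1325.301ms=11/3b +120.482ms=1/3b
Σ=4b of 4 (166bpm 2/4) — PASS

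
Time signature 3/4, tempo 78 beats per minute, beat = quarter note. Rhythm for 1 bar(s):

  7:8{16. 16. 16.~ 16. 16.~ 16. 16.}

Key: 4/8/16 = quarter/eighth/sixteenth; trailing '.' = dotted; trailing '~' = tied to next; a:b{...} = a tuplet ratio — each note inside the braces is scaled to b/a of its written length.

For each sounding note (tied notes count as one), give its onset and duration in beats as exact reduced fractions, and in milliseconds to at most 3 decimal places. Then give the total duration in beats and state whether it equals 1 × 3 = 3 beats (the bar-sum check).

1) 0.0ms=0b +329.67ms=3/7b
2) 329.67ms=3/7b +329.67ms=3/7b
3) 659.341ms=6/7b +659.341ms=6/7b
4) 1318.681ms=12/7b +659.341ms=6/7b
5) 1978.022ms=18/7b +329.67ms=3/7b
Σ=3b of 3 (78bpm 3/4) — PASS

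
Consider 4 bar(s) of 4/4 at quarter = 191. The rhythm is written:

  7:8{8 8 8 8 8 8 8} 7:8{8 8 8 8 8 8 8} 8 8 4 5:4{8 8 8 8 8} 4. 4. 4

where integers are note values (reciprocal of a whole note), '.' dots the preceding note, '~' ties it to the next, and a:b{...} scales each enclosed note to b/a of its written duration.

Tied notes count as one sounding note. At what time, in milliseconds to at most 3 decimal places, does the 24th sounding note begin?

1. 0.0ms @ 0 + 179.506ms (4/7)
2. 179.506ms @ 4/7 + 179.506ms (4/7)
3. 359.013ms @ 8/7 + 179.506ms (4/7)
4. 538.519ms @ 12/7 + 179.506ms (4/7)
5. 718.025ms @ 16/7 + 179.506ms (4/7)
6. 897.532ms @ 20/7 + 179.506ms (4/7)
7. 1077.038ms @ 24/7 + 179.506ms (4/7)
8. 1256.545ms @ 4 + 179.506ms (4/7)
9. 1436.051ms @ 32/7 + 179.506ms (4/7)
10. 1615.557ms @ 36/7 + 179.506ms (4/7)
11. 1795.064ms @ 40/7 + 179.506ms (4/7)
12. 1974.57ms @ 44/7 + 179.506ms (4/7)
13. 2154.076ms @ 48/7 + 179.506ms (4/7)
14. 2333.583ms @ 52/7 + 179.506ms (4/7)
15. 2513.089ms @ 8 + 157.068ms (1/2)
16. 2670.157ms @ 17/2 + 157.068ms (1/2)
17. 2827.225ms @ 9 + 314.136ms (1)
18. 3141.361ms @ 10 + 125.654ms (2/5)
19. 3267.016ms @ 52/5 + 125.654ms (2/5)
20. 3392.67ms @ 54/5 + 125.654ms (2/5)
21. 3518.325ms @ 56/5 + 125.654ms (2/5)
22. 3643.979ms @ 58/5 + 125.654ms (2/5)
23. 3769.634ms @ 12 + 471.204ms (3/2)
24. 4240.838ms @ 27/2 + 471.204ms (3/2)
25. 4712.042ms @ 15 + 314.136ms (1)

note 24 onset = 27/2b = 4240.838ms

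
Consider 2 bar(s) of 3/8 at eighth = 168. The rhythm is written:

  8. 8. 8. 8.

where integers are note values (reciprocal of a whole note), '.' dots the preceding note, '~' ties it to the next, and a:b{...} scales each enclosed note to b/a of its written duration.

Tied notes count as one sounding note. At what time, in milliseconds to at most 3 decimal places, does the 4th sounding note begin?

1. 0.0ms @ 0 + 535.714ms (3/2)
2. 535.714ms @ 3/2 + 535.714ms (3/2)
3. 1071.429ms @ 3 + 535.714ms (3/2)
4. 1607.143ms @ 9/2 + 535.714ms (3/2)

note 4 onset = 9/2b = 1607.143ms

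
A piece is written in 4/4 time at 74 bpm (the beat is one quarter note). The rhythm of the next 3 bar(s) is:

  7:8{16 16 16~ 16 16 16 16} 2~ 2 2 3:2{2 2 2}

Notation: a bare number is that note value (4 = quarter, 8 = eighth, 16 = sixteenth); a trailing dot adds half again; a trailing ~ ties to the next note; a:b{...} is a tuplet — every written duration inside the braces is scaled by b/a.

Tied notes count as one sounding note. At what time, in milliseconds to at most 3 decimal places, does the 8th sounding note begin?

note 8 onset = 6b = 4864.865ms

1. 0.0ms @ 0 + 231.66ms (2/7)
2. 231.66ms @ 2/7 + 231.66ms (2/7)
3. 463.32ms @ 4/7 + 463.32ms (4/7)
4. 926.641ms @ 8/7 + 231.66ms (2/7)
5. 1158.301ms @ 10/7 + 231.66ms (2/7)
6. 1389.961ms @ 12/7 + 231.66ms (2/7)
7. 1621.622ms @ 2 + 3243.243ms (4)
8. 4864.865ms @ 6 + 1621.622ms (2)
9. 6486.486ms @ 8 + 1081.081ms (4/3)
10. 7567.568ms @ 28/3 + 1081.081ms (4/3)
11. 8648.649ms @ 32/3 + 1081.081ms (4/3)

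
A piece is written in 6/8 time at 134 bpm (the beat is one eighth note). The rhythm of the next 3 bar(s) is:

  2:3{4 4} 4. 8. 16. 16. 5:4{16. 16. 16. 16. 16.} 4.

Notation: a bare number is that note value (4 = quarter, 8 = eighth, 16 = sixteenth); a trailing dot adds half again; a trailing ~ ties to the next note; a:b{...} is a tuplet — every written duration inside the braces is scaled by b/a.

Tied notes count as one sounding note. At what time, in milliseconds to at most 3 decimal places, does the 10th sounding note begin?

1. 0.0ms @ 0 + 1343.284ms (3)
2. 1343.284ms @ 3 + 1343.284ms (3)
3. 2686.567ms @ 6 + 1343.284ms (3)
4. 4029.851ms @ 9 + 671.642ms (3/2)
5. 4701.493ms @ 21/2 + 335.821ms (3/4)
6. 5037.313ms @ 45/4 + 335.821ms (3/4)
7. 5373.134ms @ 12 + 268.657ms (3/5)
8. 5641.791ms @ 63/5 + 268.657ms (3/5)
9. 5910.448ms @ 66/5 + 268.657ms (3/5)
10. 6179.104ms @ 69/5 + 268.657ms (3/5)
11. 6447.761ms @ 72/5 + 268.657ms (3/5)
12. 6716.418ms @ 15 + 1343.284ms (3)

note 10 onset = 69/5b = 6179.104ms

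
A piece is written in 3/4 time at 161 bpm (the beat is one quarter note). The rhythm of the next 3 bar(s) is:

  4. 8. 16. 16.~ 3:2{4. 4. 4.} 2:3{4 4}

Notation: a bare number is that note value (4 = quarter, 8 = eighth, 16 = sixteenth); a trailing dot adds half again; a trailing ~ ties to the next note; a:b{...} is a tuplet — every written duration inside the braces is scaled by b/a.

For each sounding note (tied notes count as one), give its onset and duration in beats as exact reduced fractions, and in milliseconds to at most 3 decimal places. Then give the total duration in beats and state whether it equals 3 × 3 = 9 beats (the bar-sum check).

1) 0.0ms=0b +559.006ms=3/2b
2) 559.006ms=3/2b +279.503ms=3/4b
3) 838.509ms=9/4b +139.752ms=3/8b
4) 978.261ms=21/8b +512.422ms=11/8b
5) 1490.683ms=4b +372.671ms=1b
6) 1863.354ms=5b +372.671ms=1b
7) 2236.025ms=6b +559.006ms=3/2b
8) 2795.031ms=15/2b +559.006ms=3/2b
Σ=9b of 9 (161bpm 3/4) — PASS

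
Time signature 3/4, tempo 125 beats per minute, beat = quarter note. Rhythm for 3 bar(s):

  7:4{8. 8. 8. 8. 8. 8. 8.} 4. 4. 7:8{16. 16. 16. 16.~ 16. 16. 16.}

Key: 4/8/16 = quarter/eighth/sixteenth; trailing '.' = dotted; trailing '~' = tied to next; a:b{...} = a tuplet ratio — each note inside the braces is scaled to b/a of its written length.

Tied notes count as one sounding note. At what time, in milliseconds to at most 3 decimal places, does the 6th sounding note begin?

1. 0.0ms @ 0 + 205.714ms (3/7)
2. 205.714ms @ 3/7 + 205.714ms (3/7)
3. 411.429ms @ 6/7 + 205.714ms (3/7)
4. 617.143ms @ 9/7 + 205.714ms (3/7)
5. 822.857ms @ 12/7 + 205.714ms (3/7)
6. 1028.571ms @ 15/7 + 205.714ms (3/7)
7. 1234.286ms @ 18/7 + 205.714ms (3/7)
8. 1440.0ms @ 3 + 720.0ms (3/2)
9. 2160.0ms @ 9/2 + 720.0ms (3/2)
10. 2880.0ms @ 6 + 205.714ms (3/7)
11. 3085.714ms @ 45/7 + 205.714ms (3/7)
12. 3291.429ms @ 48/7 + 205.714ms (3/7)
13. 3497.143ms @ 51/7 + 411.429ms (6/7)
14. 3908.571ms @ 57/7 + 205.714ms (3/7)
15. 4114.286ms @ 60/7 + 205.714ms (3/7)

note 6 onset = 15/7b = 1028.571ms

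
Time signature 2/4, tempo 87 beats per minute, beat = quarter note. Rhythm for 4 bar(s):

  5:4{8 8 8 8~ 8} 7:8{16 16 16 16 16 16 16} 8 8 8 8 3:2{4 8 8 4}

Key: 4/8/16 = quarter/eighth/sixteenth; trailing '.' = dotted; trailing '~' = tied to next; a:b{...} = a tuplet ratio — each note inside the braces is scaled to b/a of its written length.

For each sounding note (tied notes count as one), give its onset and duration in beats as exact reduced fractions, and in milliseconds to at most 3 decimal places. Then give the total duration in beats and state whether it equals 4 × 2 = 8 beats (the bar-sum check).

1) 0.0ms=0b +275.862ms=2/5b
2) 275.862ms=2/5b +275.862ms=2/5b
3) 551.724ms=4/5b +275.862ms=2/5b
4) 827.586ms=6/5b +551.724ms=4/5b
5) 1379.31ms=2b +197.044ms=2/7b
6) 1576.355ms=16/7b +197.044ms=2/7b
7) 1773.399ms=18/7b +197.044ms=2/7b
8) 1970.443ms=20/7b +197.044ms=2/7b
9) 2167.488ms=22/7b +197.044ms=2/7b
10) 2364.532ms=24/7b +197.044ms=2/7b
11) 2561.576ms=26/7b +197.044ms=2/7b
12) 2758.621ms=4b +344.828ms=1/2b
13) 3103.448ms=9/2b +344.828ms=1/2b
14) 3448.276ms=5b +344.828ms=1/2b
15) 3793.103ms=11/2b +344.828ms=1/2b
16) 4137.931ms=6b +459.77ms=2/3b
17) 4597.701ms=20/3b +229.885ms=1/3b
18) 4827.586ms=7b +229.885ms=1/3b
19) 5057.471ms=22/3b +459.77ms=2/3b
Σ=8b of 8 (87bpm 2/4) — PASS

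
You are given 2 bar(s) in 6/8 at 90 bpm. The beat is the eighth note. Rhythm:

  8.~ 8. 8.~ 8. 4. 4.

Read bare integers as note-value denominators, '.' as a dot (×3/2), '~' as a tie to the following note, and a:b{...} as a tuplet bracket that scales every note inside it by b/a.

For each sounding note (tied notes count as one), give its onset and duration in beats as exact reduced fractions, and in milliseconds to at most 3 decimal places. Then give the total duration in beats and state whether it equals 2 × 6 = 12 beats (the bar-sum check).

1) 0.0ms=0b +2000.0ms=3b
2) 2000.0ms=3b +2000.0ms=3b
3) 4000.0ms=6b +2000.0ms=3b
4) 6000.0ms=9b +2000.0ms=3b
Σ=12b of 12 (90bpm 6/8) — PASS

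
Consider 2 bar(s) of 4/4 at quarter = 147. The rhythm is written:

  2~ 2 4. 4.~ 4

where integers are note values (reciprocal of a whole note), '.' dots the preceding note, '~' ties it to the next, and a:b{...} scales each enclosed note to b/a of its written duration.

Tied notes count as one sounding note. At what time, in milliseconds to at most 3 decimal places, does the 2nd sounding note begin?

note 2 onset = 4b = 1632.653ms

1. 0.0ms @ 0 + 1632.653ms (4)
2. 1632.653ms @ 4 + 612.245ms (3/2)
3. 2244.898ms @ 11/2 + 1020.408ms (5/2)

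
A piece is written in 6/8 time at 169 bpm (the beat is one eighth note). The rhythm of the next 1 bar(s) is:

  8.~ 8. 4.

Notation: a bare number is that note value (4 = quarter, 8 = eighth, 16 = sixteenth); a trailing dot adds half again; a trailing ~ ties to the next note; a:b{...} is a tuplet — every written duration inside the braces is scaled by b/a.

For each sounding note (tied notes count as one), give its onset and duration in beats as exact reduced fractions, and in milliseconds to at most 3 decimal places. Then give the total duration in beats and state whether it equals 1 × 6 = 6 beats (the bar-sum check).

1) 0.0ms=0b +1065.089ms=3b
2) 1065.089ms=3b +1065.089ms=3b
Σ=6b of 6 (169bpm 6/8) — PASS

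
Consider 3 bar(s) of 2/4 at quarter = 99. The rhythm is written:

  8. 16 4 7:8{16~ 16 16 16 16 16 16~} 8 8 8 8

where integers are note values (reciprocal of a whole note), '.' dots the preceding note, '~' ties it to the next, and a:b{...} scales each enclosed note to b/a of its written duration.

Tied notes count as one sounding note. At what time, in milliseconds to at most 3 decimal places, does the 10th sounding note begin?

1. 0.0ms @ 0 + 454.545ms (3/4)
2. 454.545ms @ 3/4 + 151.515ms (1/4)
3. 606.061ms @ 1 + 606.061ms (1)
4. 1212.121ms @ 2 + 346.32ms (4/7)
5. 1558.442ms @ 18/7 + 173.16ms (2/7)
6. 1731.602ms @ 20/7 + 173.16ms (2/7)
7. 1904.762ms @ 22/7 + 173.16ms (2/7)
8. 2077.922ms @ 24/7 + 173.16ms (2/7)
9. 2251.082ms @ 26/7 + 476.19ms (11/14)
10. 2727.273ms @ 9/2 + 303.03ms (1/2)
11. 3030.303ms @ 5 + 303.03ms (1/2)
12. 3333.333ms @ 11/2 + 303.03ms (1/2)

note 10 onset = 9/2b = 2727.273ms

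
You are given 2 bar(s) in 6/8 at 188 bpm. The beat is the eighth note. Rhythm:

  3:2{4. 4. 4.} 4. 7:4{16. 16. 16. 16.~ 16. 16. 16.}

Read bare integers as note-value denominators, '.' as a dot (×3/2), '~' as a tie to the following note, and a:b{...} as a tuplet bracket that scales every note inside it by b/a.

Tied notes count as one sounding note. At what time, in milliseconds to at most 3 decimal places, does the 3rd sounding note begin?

1. 0.0ms @ 0 + 638.298ms (2)
2. 638.298ms @ 2 + 638.298ms (2)
3. 1276.596ms @ 4 + 638.298ms (2)
4. 1914.894ms @ 6 + 957.447ms (3)
5. 2872.34ms @ 9 + 136.778ms (3/7)
6. 3009.119ms @ 66/7 + 136.778ms (3/7)
7. 3145.897ms @ 69/7 + 136.778ms (3/7)
8. 3282.675ms @ 72/7 + 273.556ms (6/7)
9. 3556.231ms @ 78/7 + 136.778ms (3/7)
10. 3693.009ms @ 81/7 + 136.778ms (3/7)

note 3 onset = 4b = 1276.596ms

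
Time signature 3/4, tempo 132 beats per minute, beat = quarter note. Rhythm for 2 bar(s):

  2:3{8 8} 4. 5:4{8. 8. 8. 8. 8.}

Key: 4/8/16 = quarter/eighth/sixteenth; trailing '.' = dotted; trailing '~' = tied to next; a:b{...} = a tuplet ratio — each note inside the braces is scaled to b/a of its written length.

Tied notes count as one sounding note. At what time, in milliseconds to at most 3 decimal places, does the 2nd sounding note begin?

1. 0.0ms @ 0 + 340.909ms (3/4)
2. 340.909ms @ 3/4 + 340.909ms (3/4)
3. 681.818ms @ 3/2 + 681.818ms (3/2)
4. 1363.636ms @ 3 + 272.727ms (3/5)
5. 1636.364ms @ 18/5 + 272.727ms (3/5)
6. 1909.091ms @ 21/5 + 272.727ms (3/5)
7. 2181.818ms @ 24/5 + 272.727ms (3/5)
8. 2454.545ms @ 27/5 + 272.727ms (3/5)

note 2 onset = 3/4b = 340.909ms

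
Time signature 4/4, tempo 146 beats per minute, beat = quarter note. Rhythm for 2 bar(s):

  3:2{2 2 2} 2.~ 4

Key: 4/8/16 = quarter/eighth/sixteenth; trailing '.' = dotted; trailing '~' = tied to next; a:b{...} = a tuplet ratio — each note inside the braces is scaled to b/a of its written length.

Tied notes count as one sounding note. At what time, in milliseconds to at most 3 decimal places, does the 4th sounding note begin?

1. 0.0ms @ 0 + 547.945ms (4/3)
2. 547.945ms @ 4/3 + 547.945ms (4/3)
3. 1095.89ms @ 8/3 + 547.945ms (4/3)
4. 1643.836ms @ 4 + 1643.836ms (4)

note 4 onset = 4b = 1643.836ms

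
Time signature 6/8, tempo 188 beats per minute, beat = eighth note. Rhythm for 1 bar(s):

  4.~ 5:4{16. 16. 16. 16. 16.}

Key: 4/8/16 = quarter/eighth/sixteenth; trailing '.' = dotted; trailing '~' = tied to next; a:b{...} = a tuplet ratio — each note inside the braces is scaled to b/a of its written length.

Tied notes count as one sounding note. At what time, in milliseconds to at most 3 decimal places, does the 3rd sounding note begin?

1. 0.0ms @ 0 + 1148.936ms (18/5)
2. 1148.936ms @ 18/5 + 191.489ms (3/5)
3. 1340.426ms @ 21/5 + 191.489ms (3/5)
4. 1531.915ms @ 24/5 + 191.489ms (3/5)
5. 1723.404ms @ 27/5 + 191.489ms (3/5)

note 3 onset = 21/5b = 1340.426ms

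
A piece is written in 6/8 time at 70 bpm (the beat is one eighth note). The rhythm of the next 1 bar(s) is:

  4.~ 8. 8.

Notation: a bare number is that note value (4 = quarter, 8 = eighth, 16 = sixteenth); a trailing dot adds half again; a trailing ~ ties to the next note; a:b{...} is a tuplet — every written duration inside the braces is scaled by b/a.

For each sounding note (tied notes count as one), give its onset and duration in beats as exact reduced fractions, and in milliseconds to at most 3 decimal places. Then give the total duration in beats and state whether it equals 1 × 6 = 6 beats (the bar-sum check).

1) 0.0ms=0b +3857.143ms=9/2b
2) 3857.143ms=9/2b +1285.714ms=3/2b
Σ=6b of 6 (70bpm 6/8) — PASS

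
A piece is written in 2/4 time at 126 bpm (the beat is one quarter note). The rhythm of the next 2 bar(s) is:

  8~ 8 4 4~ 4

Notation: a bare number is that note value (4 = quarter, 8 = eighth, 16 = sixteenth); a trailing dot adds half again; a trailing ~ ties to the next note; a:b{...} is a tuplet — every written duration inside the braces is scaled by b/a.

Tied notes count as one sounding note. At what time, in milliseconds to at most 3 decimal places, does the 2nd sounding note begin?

note 2 onset = 1b = 476.19ms

1. 0.0ms @ 0 + 476.19ms (1)
2. 476.19ms @ 1 + 476.19ms (1)
3. 952.381ms @ 2 + 952.381ms (2)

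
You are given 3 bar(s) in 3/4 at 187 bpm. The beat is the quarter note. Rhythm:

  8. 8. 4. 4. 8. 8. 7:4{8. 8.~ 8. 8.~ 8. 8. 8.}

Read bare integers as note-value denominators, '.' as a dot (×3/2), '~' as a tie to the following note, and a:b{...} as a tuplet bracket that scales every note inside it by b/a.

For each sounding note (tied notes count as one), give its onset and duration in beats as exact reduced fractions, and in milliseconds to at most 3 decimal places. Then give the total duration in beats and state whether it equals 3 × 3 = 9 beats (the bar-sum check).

1) 0.0ms=0b +240.642ms=3/4b
2) 240.642ms=3/4b +240.642ms=3/4b
3) 481.283ms=3/2b +481.283ms=3/2b
4) 962.567ms=3b +481.283ms=3/2b
5) 1443.85ms=9/2b +240.642ms=3/4b
6) 1684.492ms=21/4b +240.642ms=3/4b
7) 1925.134ms=6b +137.51ms=3/7b
8) 2062.643ms=45/7b +275.019ms=6/7b
9) 2337.662ms=51/7b +275.019ms=6/7b
10) 2612.681ms=57/7b +137.51ms=3/7b
11) 2750.191ms=60/7b +137.51ms=3/7b
Σ=9b of 9 (187bpm 3/4) — PASS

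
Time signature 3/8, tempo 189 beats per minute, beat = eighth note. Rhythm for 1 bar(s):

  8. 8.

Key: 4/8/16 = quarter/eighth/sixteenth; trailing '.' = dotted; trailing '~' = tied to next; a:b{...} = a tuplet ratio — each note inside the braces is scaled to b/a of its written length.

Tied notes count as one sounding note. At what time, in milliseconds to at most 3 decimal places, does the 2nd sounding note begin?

note 2 onset = 3/2b = 476.19ms

1. 0.0ms @ 0 + 476.19ms (3/2)
2. 476.19ms @ 3/2 + 476.19ms (3/2)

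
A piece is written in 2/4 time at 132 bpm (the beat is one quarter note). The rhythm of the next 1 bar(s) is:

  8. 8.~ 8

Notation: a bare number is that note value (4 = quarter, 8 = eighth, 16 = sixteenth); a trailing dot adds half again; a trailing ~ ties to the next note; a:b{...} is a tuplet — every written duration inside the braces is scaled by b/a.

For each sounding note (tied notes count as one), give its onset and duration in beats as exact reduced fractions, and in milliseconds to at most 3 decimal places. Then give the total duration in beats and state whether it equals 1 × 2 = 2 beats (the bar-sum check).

1) 0.0ms=0b +340.909ms=3/4b
2) 340.909ms=3/4b +568.182ms=5/4b
Σ=2b of 2 (132bpm 2/4) — PASS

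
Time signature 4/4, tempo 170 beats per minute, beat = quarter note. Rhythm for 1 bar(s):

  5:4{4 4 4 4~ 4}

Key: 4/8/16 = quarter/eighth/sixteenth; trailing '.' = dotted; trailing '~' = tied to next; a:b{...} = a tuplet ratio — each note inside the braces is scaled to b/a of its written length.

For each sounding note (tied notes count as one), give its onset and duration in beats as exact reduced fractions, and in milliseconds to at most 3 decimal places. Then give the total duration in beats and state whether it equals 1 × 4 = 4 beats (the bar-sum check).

1) 0.0ms=0b +282.353ms=4/5b
2) 282.353ms=4/5b +282.353ms=4/5b
3) 564.706ms=8/5b +282.353ms=4/5b
4) 847.059ms=12/5b +564.706ms=8/5b
Σ=4b of 4 (170bpm 4/4) — PASS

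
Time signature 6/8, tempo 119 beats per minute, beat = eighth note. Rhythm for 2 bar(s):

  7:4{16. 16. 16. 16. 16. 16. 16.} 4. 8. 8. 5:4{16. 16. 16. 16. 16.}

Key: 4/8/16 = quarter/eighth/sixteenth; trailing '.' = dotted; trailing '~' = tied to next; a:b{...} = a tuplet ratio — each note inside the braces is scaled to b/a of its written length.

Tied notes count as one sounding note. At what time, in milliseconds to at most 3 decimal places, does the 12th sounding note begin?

1. 0.0ms @ 0 + 216.086ms (3/7)
2. 216.086ms @ 3/7 + 216.086ms (3/7)
3. 432.173ms @ 6/7 + 216.086ms (3/7)
4. 648.259ms @ 9/7 + 216.086ms (3/7)
5. 864.346ms @ 12/7 + 216.086ms (3/7)
6. 1080.432ms @ 15/7 + 216.086ms (3/7)
7. 1296.519ms @ 18/7 + 216.086ms (3/7)
8. 1512.605ms @ 3 + 1512.605ms (3)
9. 3025.21ms @ 6 + 756.303ms (3/2)
10. 3781.513ms @ 15/2 + 756.303ms (3/2)
11. 4537.815ms @ 9 + 302.521ms (3/5)
12. 4840.336ms @ 48/5 + 302.521ms (3/5)
13. 5142.857ms @ 51/5 + 302.521ms (3/5)
14. 5445.378ms @ 54/5 + 302.521ms (3/5)
15. 5747.899ms @ 57/5 + 302.521ms (3/5)

note 12 onset = 48/5b = 4840.336ms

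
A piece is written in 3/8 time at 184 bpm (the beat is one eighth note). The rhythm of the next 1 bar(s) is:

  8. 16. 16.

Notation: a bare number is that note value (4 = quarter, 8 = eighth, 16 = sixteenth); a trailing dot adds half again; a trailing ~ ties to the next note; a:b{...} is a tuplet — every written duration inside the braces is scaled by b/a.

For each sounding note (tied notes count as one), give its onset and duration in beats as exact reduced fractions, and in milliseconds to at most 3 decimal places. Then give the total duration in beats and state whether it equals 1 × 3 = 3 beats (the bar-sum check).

1) 0.0ms=0b +489.13ms=3/2b
2) 489.13ms=3/2b +244.565ms=3/4b
3) 733.696ms=9/4b +244.565ms=3/4b
Σ=3b of 3 (184bpm 3/8) — PASS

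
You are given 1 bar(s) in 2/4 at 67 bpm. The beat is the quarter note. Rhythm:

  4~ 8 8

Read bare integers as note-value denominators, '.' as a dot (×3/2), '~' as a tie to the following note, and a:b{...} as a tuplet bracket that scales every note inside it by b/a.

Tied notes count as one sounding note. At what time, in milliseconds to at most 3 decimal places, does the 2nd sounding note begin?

1. 0.0ms @ 0 + 1343.284ms (3/2)
2. 1343.284ms @ 3/2 + 447.761ms (1/2)

note 2 onset = 3/2b = 1343.284ms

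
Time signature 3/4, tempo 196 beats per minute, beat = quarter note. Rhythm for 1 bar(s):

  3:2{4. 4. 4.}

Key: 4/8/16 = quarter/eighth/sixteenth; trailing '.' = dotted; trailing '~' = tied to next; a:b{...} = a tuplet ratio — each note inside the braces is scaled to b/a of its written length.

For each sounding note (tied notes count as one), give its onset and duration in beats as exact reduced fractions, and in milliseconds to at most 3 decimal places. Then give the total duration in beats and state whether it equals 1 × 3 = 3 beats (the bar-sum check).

1) 0.0ms=0b +306.122ms=1b
2) 306.122ms=1b +306.122ms=1b
3) 612.245ms=2b +306.122ms=1b
Σ=3b of 3 (196bpm 3/4) — PASS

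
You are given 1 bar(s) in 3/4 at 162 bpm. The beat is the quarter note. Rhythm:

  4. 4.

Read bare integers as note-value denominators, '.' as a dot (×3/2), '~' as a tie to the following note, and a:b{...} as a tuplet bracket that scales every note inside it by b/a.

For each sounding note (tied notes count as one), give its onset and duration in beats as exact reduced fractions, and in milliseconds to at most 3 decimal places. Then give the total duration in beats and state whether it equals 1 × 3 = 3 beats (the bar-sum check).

1) 0.0ms=0b +555.556ms=3/2b
2) 555.556ms=3/2b +555.556ms=3/2b
Σ=3b of 3 (162bpm 3/4) — PASS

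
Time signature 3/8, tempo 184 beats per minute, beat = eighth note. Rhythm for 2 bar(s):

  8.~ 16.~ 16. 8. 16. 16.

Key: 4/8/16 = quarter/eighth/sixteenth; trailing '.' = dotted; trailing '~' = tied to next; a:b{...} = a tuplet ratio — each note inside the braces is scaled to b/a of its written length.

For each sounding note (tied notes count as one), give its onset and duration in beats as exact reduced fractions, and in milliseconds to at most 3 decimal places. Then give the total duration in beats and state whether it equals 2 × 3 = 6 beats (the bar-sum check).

1) 0.0ms=0b +978.261ms=3b
2) 978.261ms=3b +489.13ms=3/2b
3) 1467.391ms=9/2b +244.565ms=3/4b
4) 1711.957ms=21/4b +244.565ms=3/4b
Σ=6b of 6 (184bpm 3/8) — PASS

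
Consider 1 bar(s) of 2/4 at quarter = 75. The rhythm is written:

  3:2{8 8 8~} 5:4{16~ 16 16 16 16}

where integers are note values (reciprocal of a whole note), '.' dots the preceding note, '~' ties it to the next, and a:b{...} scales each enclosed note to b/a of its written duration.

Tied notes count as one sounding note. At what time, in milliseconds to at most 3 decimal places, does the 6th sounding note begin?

note 6 onset = 9/5b = 1440.0ms

1. 0.0ms @ 0 + 266.667ms (1/3)
2. 266.667ms @ 1/3 + 266.667ms (1/3)
3. 533.333ms @ 2/3 + 586.667ms (11/15)
4. 1120.0ms @ 7/5 + 160.0ms (1/5)
5. 1280.0ms @ 8/5 + 160.0ms (1/5)
6. 1440.0ms @ 9/5 + 160.0ms (1/5)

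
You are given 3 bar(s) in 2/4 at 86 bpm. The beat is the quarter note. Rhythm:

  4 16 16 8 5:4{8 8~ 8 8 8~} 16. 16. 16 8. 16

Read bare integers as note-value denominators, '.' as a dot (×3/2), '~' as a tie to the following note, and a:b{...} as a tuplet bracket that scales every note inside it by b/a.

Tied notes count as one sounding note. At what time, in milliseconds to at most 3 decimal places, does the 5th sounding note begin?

1. 0.0ms @ 0 + 697.674ms (1)
2. 697.674ms @ 1 + 174.419ms (1/4)
3. 872.093ms @ 5/4 + 174.419ms (1/4)
4. 1046.512ms @ 3/2 + 348.837ms (1/2)
5. 1395.349ms @ 2 + 279.07ms (2/5)
6. 1674.419ms @ 12/5 + 558.14ms (4/5)
7. 2232.558ms @ 16/5 + 279.07ms (2/5)
8. 2511.628ms @ 18/5 + 540.698ms (31/40)
9. 3052.326ms @ 35/8 + 261.628ms (3/8)
10. 3313.953ms @ 19/4 + 174.419ms (1/4)
11. 3488.372ms @ 5 + 523.256ms (3/4)
12. 4011.628ms @ 23/4 + 174.419ms (1/4)

note 5 onset = 2b = 1395.349ms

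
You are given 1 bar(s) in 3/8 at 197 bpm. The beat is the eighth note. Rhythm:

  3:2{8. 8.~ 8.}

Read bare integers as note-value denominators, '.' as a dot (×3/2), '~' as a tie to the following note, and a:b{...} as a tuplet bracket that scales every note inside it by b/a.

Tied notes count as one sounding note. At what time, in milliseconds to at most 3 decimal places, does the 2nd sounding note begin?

note 2 onset = 1b = 304.569ms

1. 0.0ms @ 0 + 304.569ms (1)
2. 304.569ms @ 1 + 609.137ms (2)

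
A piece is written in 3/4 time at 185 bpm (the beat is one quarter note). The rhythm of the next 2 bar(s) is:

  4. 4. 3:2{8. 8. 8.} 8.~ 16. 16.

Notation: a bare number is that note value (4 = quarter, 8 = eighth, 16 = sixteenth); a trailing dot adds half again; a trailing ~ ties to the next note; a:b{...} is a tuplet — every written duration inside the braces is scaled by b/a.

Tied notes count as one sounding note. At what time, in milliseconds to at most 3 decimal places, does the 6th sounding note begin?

note 6 onset = 9/2b = 1459.459ms

1. 0.0ms @ 0 + 486.486ms (3/2)
2. 486.486ms @ 3/2 + 486.486ms (3/2)
3. 972.973ms @ 3 + 162.162ms (1/2)
4. 1135.135ms @ 7/2 + 162.162ms (1/2)
5. 1297.297ms @ 4 + 162.162ms (1/2)
6. 1459.459ms @ 9/2 + 364.865ms (9/8)
7. 1824.324ms @ 45/8 + 121.622ms (3/8)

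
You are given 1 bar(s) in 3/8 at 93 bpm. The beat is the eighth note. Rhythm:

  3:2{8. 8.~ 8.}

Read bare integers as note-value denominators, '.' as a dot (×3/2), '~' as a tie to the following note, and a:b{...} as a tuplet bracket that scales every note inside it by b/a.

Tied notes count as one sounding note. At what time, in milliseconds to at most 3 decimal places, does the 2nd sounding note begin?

note 2 onset = 1b = 645.161ms

1. 0.0ms @ 0 + 645.161ms (1)
2. 645.161ms @ 1 + 1290.323ms (2)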